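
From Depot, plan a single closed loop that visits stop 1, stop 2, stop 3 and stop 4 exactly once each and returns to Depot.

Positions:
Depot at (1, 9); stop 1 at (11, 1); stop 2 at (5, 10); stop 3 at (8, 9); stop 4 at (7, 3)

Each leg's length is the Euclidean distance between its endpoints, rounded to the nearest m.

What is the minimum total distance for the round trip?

There are 12 distinct closed tours to check (reversals are equivalent).
Depot-stop 1-stop 2-stop 3-stop 4-Depot: 13+11+3+6+8 = 41
Depot-stop 1-stop 2-stop 4-stop 3-Depot: 13+11+7+6+7 = 44
Depot-stop 1-stop 3-stop 2-stop 4-Depot: 13+9+3+7+8 = 40
Depot-stop 1-stop 3-stop 4-stop 2-Depot: 13+9+6+7+4 = 39
Depot-stop 1-stop 4-stop 2-stop 3-Depot: 13+4+7+3+7 = 34
Depot-stop 1-stop 4-stop 3-stop 2-Depot: 13+4+6+3+4 = 30
Depot-stop 2-stop 1-stop 3-stop 4-Depot: 4+11+9+6+8 = 38
Depot-stop 2-stop 1-stop 4-stop 3-Depot: 4+11+4+6+7 = 32
Depot-stop 2-stop 3-stop 1-stop 4-Depot: 4+3+9+4+8 = 28
Depot-stop 2-stop 4-stop 1-stop 3-Depot: 4+7+4+9+7 = 31
Depot-stop 3-stop 1-stop 2-stop 4-Depot: 7+9+11+7+8 = 42
Depot-stop 3-stop 2-stop 1-stop 4-Depot: 7+3+11+4+8 = 33
The minimum is 28.
One optimal route: Depot → stop 2 → stop 3 → stop 1 → stop 4 → Depot (or its reverse).

28 m — the shortest possible round trip.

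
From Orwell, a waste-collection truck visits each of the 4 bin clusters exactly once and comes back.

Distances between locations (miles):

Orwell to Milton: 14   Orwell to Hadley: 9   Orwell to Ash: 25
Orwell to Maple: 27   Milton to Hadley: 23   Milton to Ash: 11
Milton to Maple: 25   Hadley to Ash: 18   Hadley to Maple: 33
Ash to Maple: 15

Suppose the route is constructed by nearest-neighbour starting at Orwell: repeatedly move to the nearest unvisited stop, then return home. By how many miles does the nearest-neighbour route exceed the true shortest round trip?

Excess over optimum: 9 miles.

Orwell: Hadley=9, Milton=14, Ash=25, Maple=27 ⇒ Hadley
Hadley: Ash=18, Milton=23, Maple=33 ⇒ Ash
Ash: Milton=11, Maple=15 ⇒ Milton
Milton: Maple=25 ⇒ Maple
NN route Orwell → Hadley → Ash → Milton → Maple → Orwell costs 90.
Optimal: Orwell → Milton → Maple → Ash → Hadley → Orwell costs 81 (by enumerating all 12 distinct tours).
Excess = 90 − 81 = 9.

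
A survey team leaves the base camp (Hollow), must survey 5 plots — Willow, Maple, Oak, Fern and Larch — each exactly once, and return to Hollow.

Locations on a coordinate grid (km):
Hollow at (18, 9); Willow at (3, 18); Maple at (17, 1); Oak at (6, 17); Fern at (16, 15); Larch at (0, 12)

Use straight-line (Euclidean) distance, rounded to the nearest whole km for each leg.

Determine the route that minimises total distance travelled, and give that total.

With 5 stops there are 5!/2 = 60 distinct round trips (a route and its reverse cost the same).
Hollow-Willow-Maple-Oak-Fern-Larch-Hollow: 17+22+19+10+16+18 = 102
Hollow-Willow-Maple-Oak-Larch-Fern-Hollow: 17+22+19+8+16+6 = 88
Hollow-Willow-Maple-Fern-Oak-Larch-Hollow: 17+22+14+10+8+18 = 89
Hollow-Willow-Maple-Fern-Larch-Oak-Hollow: 17+22+14+16+8+14 = 91
Hollow-Willow-Maple-Larch-Oak-Fern-Hollow: 17+22+20+8+10+6 = 83
Hollow-Willow-Maple-Larch-Fern-Oak-Hollow: 17+22+20+16+10+14 = 99
Hollow-Willow-Oak-Maple-Fern-Larch-Hollow: 17+3+19+14+16+18 = 87
Hollow-Willow-Oak-Maple-Larch-Fern-Hollow: 17+3+19+20+16+6 = 81
Hollow-Willow-Oak-Fern-Maple-Larch-Hollow: 17+3+10+14+20+18 = 82
Hollow-Willow-Oak-Fern-Larch-Maple-Hollow: 17+3+10+16+20+8 = 74
Hollow-Willow-Oak-Larch-Maple-Fern-Hollow: 17+3+8+20+14+6 = 68
Hollow-Willow-Oak-Larch-Fern-Maple-Hollow: 17+3+8+16+14+8 = 66
Hollow-Willow-Fern-Maple-Oak-Larch-Hollow: 17+13+14+19+8+18 = 89
Hollow-Willow-Fern-Maple-Larch-Oak-Hollow: 17+13+14+20+8+14 = 86
… (46 more)
Hollow-Maple-Larch-Willow-Oak-Fern-Hollow: 8+20+7+3+10+6 = 54  ← best
The minimum is 54.
One optimal route: Hollow → Maple → Larch → Willow → Oak → Fern → Hollow (or its reverse).

Shortest round trip = 54 km.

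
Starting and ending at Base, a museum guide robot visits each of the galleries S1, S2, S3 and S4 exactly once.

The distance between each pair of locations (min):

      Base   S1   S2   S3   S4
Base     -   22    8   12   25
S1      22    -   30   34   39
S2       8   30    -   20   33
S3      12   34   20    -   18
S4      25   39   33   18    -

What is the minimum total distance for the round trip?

107 min — the shortest possible round trip.

There are 12 distinct closed tours to check (reversals are equivalent).
Base→S1→S2→S3→S4→Base: 22+30+20+18+25 = 115
Base→S1→S2→S4→S3→Base: 22+30+33+18+12 = 115
Base→S1→S3→S2→S4→Base: 22+34+20+33+25 = 134
Base→S1→S3→S4→S2→Base: 22+34+18+33+8 = 115
Base→S1→S4→S2→S3→Base: 22+39+33+20+12 = 126
Base→S1→S4→S3→S2→Base: 22+39+18+20+8 = 107
Base→S2→S1→S3→S4→Base: 8+30+34+18+25 = 115
Base→S2→S1→S4→S3→Base: 8+30+39+18+12 = 107
Base→S2→S3→S1→S4→Base: 8+20+34+39+25 = 126
Base→S2→S4→S1→S3→Base: 8+33+39+34+12 = 126
Base→S3→S1→S2→S4→Base: 12+34+30+33+25 = 134
Base→S3→S2→S1→S4→Base: 12+20+30+39+25 = 126
The minimum is 107.
One optimal route: Base → S1 → S4 → S3 → S2 → Base (or its reverse).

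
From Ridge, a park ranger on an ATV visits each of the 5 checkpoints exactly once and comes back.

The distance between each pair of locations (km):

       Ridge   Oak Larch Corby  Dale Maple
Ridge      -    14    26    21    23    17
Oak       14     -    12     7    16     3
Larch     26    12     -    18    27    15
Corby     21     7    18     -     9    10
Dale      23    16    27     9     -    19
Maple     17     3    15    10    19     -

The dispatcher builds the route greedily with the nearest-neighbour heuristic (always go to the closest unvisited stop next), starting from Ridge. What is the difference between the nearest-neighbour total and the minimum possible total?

Ridge: Oak=14, Maple=17, Corby=21, Dale=23, Larch=26 ⇒ Oak
Oak: Maple=3, Corby=7, Larch=12, Dale=16 ⇒ Maple
Maple: Corby=10, Larch=15, Dale=19 ⇒ Corby
Corby: Dale=9, Larch=18 ⇒ Dale
Dale: Larch=27 ⇒ Larch
NN route Ridge → Oak → Maple → Corby → Dale → Larch → Ridge costs 89.
Optimal: Ridge → Oak → Maple → Larch → Corby → Dale → Ridge costs 82 (by enumerating all 60 distinct tours).
Excess = 89 − 82 = 7.

The nearest-neighbour route is 7 km longer than optimal.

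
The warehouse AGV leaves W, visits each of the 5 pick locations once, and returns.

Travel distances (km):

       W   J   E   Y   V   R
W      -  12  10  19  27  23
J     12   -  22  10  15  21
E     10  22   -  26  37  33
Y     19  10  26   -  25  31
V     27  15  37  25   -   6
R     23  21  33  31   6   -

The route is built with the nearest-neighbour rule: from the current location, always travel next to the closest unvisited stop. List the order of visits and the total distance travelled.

Nearest-neighbour total = 96 km; route W → E → J → Y → V → R → W.

At W the remaining stops are E 10, J 12, Y 19, R 23, V 27; go to E.
At E the remaining stops are J 22, Y 26, R 33, V 37; go to J.
At J the remaining stops are Y 10, V 15, R 21; go to Y.
At Y the remaining stops are V 25, R 31; go to V.
At V the remaining stops are R 6; go to R.
Return R→W: 23.
Total = 10 + 22 + 10 + 25 + 6 + 23 = 96.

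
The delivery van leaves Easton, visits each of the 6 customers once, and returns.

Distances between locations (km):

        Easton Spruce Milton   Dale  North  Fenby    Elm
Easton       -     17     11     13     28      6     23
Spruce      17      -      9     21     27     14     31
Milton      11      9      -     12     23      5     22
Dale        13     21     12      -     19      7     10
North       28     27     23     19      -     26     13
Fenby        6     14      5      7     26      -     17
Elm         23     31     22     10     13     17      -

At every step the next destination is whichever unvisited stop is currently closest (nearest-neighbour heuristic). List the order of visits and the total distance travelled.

Nearest-neighbour total = 92 km; route Easton → Fenby → Milton → Spruce → Dale → Elm → North → Easton.

From Easton: distances to unvisited — Fenby=6, Milton=11, Dale=13, Spruce=17, Elm=23, North=28. Nearest is Fenby (6).
From Fenby: distances to unvisited — Milton=5, Dale=7, Spruce=14, Elm=17, North=26. Nearest is Milton (5).
From Milton: distances to unvisited — Spruce=9, Dale=12, Elm=22, North=23. Nearest is Spruce (9).
From Spruce: distances to unvisited — Dale=21, North=27, Elm=31. Nearest is Dale (21).
From Dale: distances to unvisited — Elm=10, North=19. Nearest is Elm (10).
From Elm: distances to unvisited — North=13. Nearest is North (13).
Return North→Easton: 28.
Total = 6 + 5 + 9 + 21 + 10 + 13 + 28 = 92.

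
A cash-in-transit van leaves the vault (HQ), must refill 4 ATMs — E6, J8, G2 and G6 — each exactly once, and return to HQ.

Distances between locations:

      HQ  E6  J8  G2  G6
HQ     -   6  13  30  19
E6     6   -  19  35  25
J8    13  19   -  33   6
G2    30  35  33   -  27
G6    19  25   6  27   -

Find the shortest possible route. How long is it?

87 — the shortest possible round trip.

With 4 stops there are 4!/2 = 12 distinct round trips (a route and its reverse cost the same).
HQ-E6-J8-G2-G6-HQ: 6+19+33+27+19 = 104
HQ-E6-J8-G6-G2-HQ: 6+19+6+27+30 = 88
HQ-E6-G2-J8-G6-HQ: 6+35+33+6+19 = 99
HQ-E6-G2-G6-J8-HQ: 6+35+27+6+13 = 87
HQ-E6-G6-J8-G2-HQ: 6+25+6+33+30 = 100
HQ-E6-G6-G2-J8-HQ: 6+25+27+33+13 = 104
HQ-J8-E6-G2-G6-HQ: 13+19+35+27+19 = 113
HQ-J8-E6-G6-G2-HQ: 13+19+25+27+30 = 114
HQ-J8-G2-E6-G6-HQ: 13+33+35+25+19 = 125
HQ-J8-G6-E6-G2-HQ: 13+6+25+35+30 = 109
HQ-G2-E6-J8-G6-HQ: 30+35+19+6+19 = 109
HQ-G2-J8-E6-G6-HQ: 30+33+19+25+19 = 126
The minimum is 87.
One optimal route: HQ → E6 → G2 → G6 → J8 → HQ (or its reverse).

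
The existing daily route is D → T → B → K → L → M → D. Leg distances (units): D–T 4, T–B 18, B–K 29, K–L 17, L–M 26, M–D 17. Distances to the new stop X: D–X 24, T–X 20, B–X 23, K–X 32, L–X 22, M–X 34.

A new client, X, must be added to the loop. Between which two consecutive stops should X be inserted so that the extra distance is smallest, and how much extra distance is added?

Insertion cost between consecutive stops i–j is d(i,X) + d(X,j) − d(i,j):
  between D and T: 24 + 20 − 4 = 40
  between T and B: 20 + 23 − 18 = 25
  between B and K: 23 + 32 − 29 = 26
  between K and L: 32 + 22 − 17 = 37
  between L and M: 22 + 34 − 26 = 30
  between M and D: 34 + 24 − 17 = 41
Cheapest insertion is between T and B, adding 25.
New total = 111 + 25 = 136.

Adding 25 by placing X on the T–B leg.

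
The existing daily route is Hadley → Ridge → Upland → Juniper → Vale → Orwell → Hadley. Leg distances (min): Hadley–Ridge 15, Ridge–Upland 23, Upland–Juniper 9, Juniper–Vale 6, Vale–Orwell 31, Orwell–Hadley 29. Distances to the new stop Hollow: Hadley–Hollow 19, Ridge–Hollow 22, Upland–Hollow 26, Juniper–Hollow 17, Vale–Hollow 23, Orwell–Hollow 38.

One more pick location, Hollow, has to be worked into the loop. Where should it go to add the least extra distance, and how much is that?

Insertion cost between consecutive stops i–j is d(i,Hollow) + d(Hollow,j) − d(i,j):
  between Hadley and Ridge: 19 + 22 − 15 = 26
  between Ridge and Upland: 22 + 26 − 23 = 25
  between Upland and Juniper: 26 + 17 − 9 = 34
  between Juniper and Vale: 17 + 23 − 6 = 34
  between Vale and Orwell: 23 + 38 − 31 = 30
  between Orwell and Hadley: 38 + 19 − 29 = 28
Cheapest insertion is between Ridge and Upland, adding 25.
New total = 113 + 25 = 138.

Minimum extra distance: 25 min, inserting Hollow between Ridge and Upland.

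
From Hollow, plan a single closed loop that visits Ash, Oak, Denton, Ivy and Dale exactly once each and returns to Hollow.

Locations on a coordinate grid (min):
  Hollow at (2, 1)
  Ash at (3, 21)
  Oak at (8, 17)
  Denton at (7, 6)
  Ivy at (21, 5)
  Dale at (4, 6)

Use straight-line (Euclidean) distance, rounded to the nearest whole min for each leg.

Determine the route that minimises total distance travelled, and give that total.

With 5 stops there are 5!/2 = 60 distinct round trips (a route and its reverse cost the same).
Hollow→Ash→Oak→Denton→Ivy→Dale→Hollow: 20+6+11+14+17+5 = 73
Hollow→Ash→Oak→Denton→Dale→Ivy→Hollow: 20+6+11+3+17+19 = 76
Hollow→Ash→Oak→Ivy→Denton→Dale→Hollow: 20+6+18+14+3+5 = 66
Hollow→Ash→Oak→Ivy→Dale→Denton→Hollow: 20+6+18+17+3+7 = 71
Hollow→Ash→Oak→Dale→Denton→Ivy→Hollow: 20+6+12+3+14+19 = 74
Hollow→Ash→Oak→Dale→Ivy→Denton→Hollow: 20+6+12+17+14+7 = 76
Hollow→Ash→Denton→Oak→Ivy→Dale→Hollow: 20+16+11+18+17+5 = 87
Hollow→Ash→Denton→Oak→Dale→Ivy→Hollow: 20+16+11+12+17+19 = 95
Hollow→Ash→Denton→Ivy→Oak→Dale→Hollow: 20+16+14+18+12+5 = 85
Hollow→Ash→Denton→Ivy→Dale→Oak→Hollow: 20+16+14+17+12+17 = 96
Hollow→Ash→Denton→Dale→Oak→Ivy→Hollow: 20+16+3+12+18+19 = 88
Hollow→Ash→Denton→Dale→Ivy→Oak→Hollow: 20+16+3+17+18+17 = 91
Hollow→Ash→Ivy→Oak→Denton→Dale→Hollow: 20+24+18+11+3+5 = 81
Hollow→Ash→Ivy→Oak→Dale→Denton→Hollow: 20+24+18+12+3+7 = 84
… (46 more)
Hollow→Denton→Ivy→Oak→Ash→Dale→Hollow: 7+14+18+6+15+5 = 65  ← best
The minimum is 65.
One optimal route: Hollow → Denton → Ivy → Oak → Ash → Dale → Hollow (or its reverse).

Minimum total distance: 65 min.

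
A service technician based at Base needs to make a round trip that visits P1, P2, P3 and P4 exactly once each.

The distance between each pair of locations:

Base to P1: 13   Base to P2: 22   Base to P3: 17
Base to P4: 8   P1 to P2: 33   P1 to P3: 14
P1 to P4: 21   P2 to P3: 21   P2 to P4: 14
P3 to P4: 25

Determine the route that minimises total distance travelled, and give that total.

Shortest round trip = 70.

Base-P1-P2-P3-P4-Base: 13+33+21+25+8 = 100
Base-P1-P2-P4-P3-Base: 13+33+14+25+17 = 102
Base-P1-P3-P2-P4-Base: 13+14+21+14+8 = 70
Base-P1-P3-P4-P2-Base: 13+14+25+14+22 = 88
Base-P1-P4-P2-P3-Base: 13+21+14+21+17 = 86
Base-P1-P4-P3-P2-Base: 13+21+25+21+22 = 102
Base-P2-P1-P3-P4-Base: 22+33+14+25+8 = 102
Base-P2-P1-P4-P3-Base: 22+33+21+25+17 = 118
Base-P2-P3-P1-P4-Base: 22+21+14+21+8 = 86
Base-P2-P4-P1-P3-Base: 22+14+21+14+17 = 88
Base-P3-P1-P2-P4-Base: 17+14+33+14+8 = 86
Base-P3-P2-P1-P4-Base: 17+21+33+21+8 = 100
The minimum is 70.
One optimal route: Base → P1 → P3 → P2 → P4 → Base (or its reverse).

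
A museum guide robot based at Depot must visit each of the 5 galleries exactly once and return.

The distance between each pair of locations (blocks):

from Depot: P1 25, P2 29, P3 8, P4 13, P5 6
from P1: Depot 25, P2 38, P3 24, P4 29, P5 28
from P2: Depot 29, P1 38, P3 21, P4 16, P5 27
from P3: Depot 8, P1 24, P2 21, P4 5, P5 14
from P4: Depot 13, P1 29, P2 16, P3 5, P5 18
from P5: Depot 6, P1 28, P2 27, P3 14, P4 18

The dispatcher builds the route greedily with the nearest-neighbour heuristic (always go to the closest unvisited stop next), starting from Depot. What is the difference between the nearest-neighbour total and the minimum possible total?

The nearest-neighbour route is 3 blocks longer than optimal.

Depot: P5=6, P3=8, P4=13, P1=25, P2=29 ⇒ P5
P5: P3=14, P4=18, P2=27, P1=28 ⇒ P3
P3: P4=5, P2=21, P1=24 ⇒ P4
P4: P2=16, P1=29 ⇒ P2
P2: P1=38 ⇒ P1
NN route Depot → P5 → P3 → P4 → P2 → P1 → Depot costs 104.
Optimal: Depot → P3 → P4 → P2 → P1 → P5 → Depot costs 101 (by enumerating all 60 distinct tours).
Excess = 104 − 101 = 3.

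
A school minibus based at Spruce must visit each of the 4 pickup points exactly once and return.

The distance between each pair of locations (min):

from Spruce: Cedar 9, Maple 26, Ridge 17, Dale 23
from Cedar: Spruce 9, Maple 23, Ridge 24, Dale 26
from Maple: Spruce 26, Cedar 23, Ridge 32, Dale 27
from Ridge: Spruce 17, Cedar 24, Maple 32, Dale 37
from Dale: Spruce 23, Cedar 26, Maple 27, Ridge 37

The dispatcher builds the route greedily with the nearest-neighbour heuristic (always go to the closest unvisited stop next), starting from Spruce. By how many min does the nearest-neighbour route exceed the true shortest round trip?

From Spruce: Cedar=9, Ridge=17, Dale=23, Maple=26 → choose Cedar (9).
From Cedar: Maple=23, Ridge=24, Dale=26 → choose Maple (23).
From Maple: Dale=27, Ridge=32 → choose Dale (27).
From Dale: Ridge=37 → choose Ridge (37).
NN route Spruce → Cedar → Maple → Dale → Ridge → Spruce costs 113.
Optimal: Spruce → Cedar → Dale → Maple → Ridge → Spruce costs 111 (by enumerating all 12 distinct tours).
Excess = 113 − 111 = 2.

Excess over optimum: 2 min.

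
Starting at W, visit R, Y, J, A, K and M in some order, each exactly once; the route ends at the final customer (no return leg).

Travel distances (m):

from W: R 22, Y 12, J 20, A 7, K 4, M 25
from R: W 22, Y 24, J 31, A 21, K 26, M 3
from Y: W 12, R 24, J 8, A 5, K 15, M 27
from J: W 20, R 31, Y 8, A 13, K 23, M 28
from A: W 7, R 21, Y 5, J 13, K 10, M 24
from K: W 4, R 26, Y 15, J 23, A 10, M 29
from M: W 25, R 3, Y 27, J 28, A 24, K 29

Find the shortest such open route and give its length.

There are 6! = 720 possible orderings.
W - R - Y - J - A - K - M: 22+24+8+13+10+29 = 106
W - R - Y - J - A - M - K: 22+24+8+13+24+29 = 120
W - R - Y - J - K - A - M: 22+24+8+23+10+24 = 111
W - R - Y - J - K - M - A: 22+24+8+23+29+24 = 130
W - R - Y - J - M - A - K: 22+24+8+28+24+10 = 116
W - R - Y - J - M - K - A: 22+24+8+28+29+10 = 121
W - R - Y - A - J - K - M: 22+24+5+13+23+29 = 116
W - R - Y - A - J - M - K: 22+24+5+13+28+29 = 121
… (712 more)
W - K - A - Y - J - M - R: 4+10+5+8+28+3 = 58  ← best
The minimum is 58.
One shortest path: W → K → A → Y → J → M → R.

Minimum one-way distance = 58 m.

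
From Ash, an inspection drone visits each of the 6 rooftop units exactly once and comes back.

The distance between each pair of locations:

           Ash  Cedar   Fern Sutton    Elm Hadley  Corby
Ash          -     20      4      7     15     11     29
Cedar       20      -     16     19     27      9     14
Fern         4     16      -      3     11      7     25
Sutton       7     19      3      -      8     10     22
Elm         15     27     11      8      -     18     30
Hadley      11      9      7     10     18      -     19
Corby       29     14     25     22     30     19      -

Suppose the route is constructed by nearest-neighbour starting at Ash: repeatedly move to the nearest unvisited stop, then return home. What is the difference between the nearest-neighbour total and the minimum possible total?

6 longer than the optimal tour.

From Ash: Fern=4, Sutton=7, Hadley=11, Elm=15, Cedar=20, Corby=29 → choose Fern (4).
From Fern: Sutton=3, Hadley=7, Elm=11, Cedar=16, Corby=25 → choose Sutton (3).
From Sutton: Elm=8, Hadley=10, Cedar=19, Corby=22 → choose Elm (8).
From Elm: Hadley=18, Cedar=27, Corby=30 → choose Hadley (18).
From Hadley: Cedar=9, Corby=19 → choose Cedar (9).
From Cedar: Corby=14 → choose Corby (14).
NN route Ash → Fern → Sutton → Elm → Hadley → Cedar → Corby → Ash costs 85.
Optimal: Ash → Fern → Sutton → Elm → Corby → Cedar → Hadley → Ash costs 79 (by enumerating all 360 distinct tours).
Excess = 85 − 79 = 6.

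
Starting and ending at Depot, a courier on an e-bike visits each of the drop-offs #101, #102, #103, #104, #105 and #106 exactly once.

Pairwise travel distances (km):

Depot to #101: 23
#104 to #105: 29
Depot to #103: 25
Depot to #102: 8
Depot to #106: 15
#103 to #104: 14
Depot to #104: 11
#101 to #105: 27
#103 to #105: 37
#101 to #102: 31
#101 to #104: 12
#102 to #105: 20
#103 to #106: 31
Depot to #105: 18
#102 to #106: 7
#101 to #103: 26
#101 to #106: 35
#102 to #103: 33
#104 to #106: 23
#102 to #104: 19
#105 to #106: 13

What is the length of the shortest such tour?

106 km — the shortest possible round trip.

Depot → #101 → #102 → #103 → #104 → #105 → #106 → Depot: 23+31+33+14+29+13+15 = 158
Depot → #101 → #102 → #103 → #104 → #106 → #105 → Depot: 23+31+33+14+23+13+18 = 155
Depot → #101 → #102 → #103 → #105 → #104 → #106 → Depot: 23+31+33+37+29+23+15 = 191
Depot → #101 → #102 → #103 → #105 → #106 → #104 → Depot: 23+31+33+37+13+23+11 = 171
Depot → #101 → #102 → #103 → #106 → #104 → #105 → Depot: 23+31+33+31+23+29+18 = 188
Depot → #101 → #102 → #103 → #106 → #105 → #104 → Depot: 23+31+33+31+13+29+11 = 171
Depot → #101 → #102 → #104 → #103 → #105 → #106 → Depot: 23+31+19+14+37+13+15 = 152
Depot → #101 → #102 → #104 → #103 → #106 → #105 → Depot: 23+31+19+14+31+13+18 = 149
… (352 more)
Depot → #102 → #106 → #105 → #101 → #103 → #104 → Depot: 8+7+13+27+26+14+11 = 106  ← best
The minimum is 106.
One optimal route: Depot → #102 → #106 → #105 → #101 → #103 → #104 → Depot (or its reverse).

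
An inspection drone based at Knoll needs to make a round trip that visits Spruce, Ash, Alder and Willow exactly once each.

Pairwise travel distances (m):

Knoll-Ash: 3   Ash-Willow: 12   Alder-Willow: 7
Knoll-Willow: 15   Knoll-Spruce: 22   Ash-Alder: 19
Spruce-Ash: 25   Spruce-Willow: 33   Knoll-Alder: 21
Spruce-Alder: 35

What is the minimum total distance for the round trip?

Minimum total distance: 79 m.

With 4 stops there are 4!/2 = 12 distinct round trips (a route and its reverse cost the same).
Knoll - Spruce - Ash - Alder - Willow - Knoll: 22+25+19+7+15 = 88
Knoll - Spruce - Ash - Willow - Alder - Knoll: 22+25+12+7+21 = 87
Knoll - Spruce - Alder - Ash - Willow - Knoll: 22+35+19+12+15 = 103
Knoll - Spruce - Alder - Willow - Ash - Knoll: 22+35+7+12+3 = 79
Knoll - Spruce - Willow - Ash - Alder - Knoll: 22+33+12+19+21 = 107
Knoll - Spruce - Willow - Alder - Ash - Knoll: 22+33+7+19+3 = 84
Knoll - Ash - Spruce - Alder - Willow - Knoll: 3+25+35+7+15 = 85
Knoll - Ash - Spruce - Willow - Alder - Knoll: 3+25+33+7+21 = 89
Knoll - Ash - Alder - Spruce - Willow - Knoll: 3+19+35+33+15 = 105
Knoll - Ash - Willow - Spruce - Alder - Knoll: 3+12+33+35+21 = 104
Knoll - Alder - Spruce - Ash - Willow - Knoll: 21+35+25+12+15 = 108
Knoll - Alder - Ash - Spruce - Willow - Knoll: 21+19+25+33+15 = 113
The minimum is 79.
One optimal route: Knoll → Spruce → Alder → Willow → Ash → Knoll (or its reverse).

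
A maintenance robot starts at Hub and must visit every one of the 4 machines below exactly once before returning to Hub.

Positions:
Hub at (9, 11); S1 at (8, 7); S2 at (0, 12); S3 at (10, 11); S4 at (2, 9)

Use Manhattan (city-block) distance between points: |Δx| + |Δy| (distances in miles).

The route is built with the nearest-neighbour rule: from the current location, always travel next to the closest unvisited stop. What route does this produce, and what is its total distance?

Hub → [S3:1 / S1:5 / S4:9 / S2:10] → S3 (1)
S3 → [S1:6 / S4:10 / S2:11] → S1 (6)
S1 → [S4:8 / S2:13] → S4 (8)
S4 → [S2:5] → S2 (5)
Return S2→Hub: 10.
Total = 1 + 6 + 8 + 5 + 10 = 30.

Total distance 30 miles via the nearest-neighbour route Hub → S3 → S1 → S4 → S2 → Hub.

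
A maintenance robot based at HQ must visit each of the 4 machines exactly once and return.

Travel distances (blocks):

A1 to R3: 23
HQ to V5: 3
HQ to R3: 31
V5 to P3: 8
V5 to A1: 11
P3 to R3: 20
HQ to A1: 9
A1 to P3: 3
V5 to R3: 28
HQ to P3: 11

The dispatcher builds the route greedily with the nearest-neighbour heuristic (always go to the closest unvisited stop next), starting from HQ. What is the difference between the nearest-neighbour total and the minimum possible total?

HQ: V5=3, A1=9, P3=11, R3=31 ⇒ V5
V5: P3=8, A1=11, R3=28 ⇒ P3
P3: A1=3, R3=20 ⇒ A1
A1: R3=23 ⇒ R3
NN route HQ → V5 → P3 → A1 → R3 → HQ costs 68.
Optimal: HQ → V5 → P3 → R3 → A1 → HQ costs 63 (by enumerating all 12 distinct tours).
Excess = 68 − 63 = 5.

5 blocks longer than the optimal tour.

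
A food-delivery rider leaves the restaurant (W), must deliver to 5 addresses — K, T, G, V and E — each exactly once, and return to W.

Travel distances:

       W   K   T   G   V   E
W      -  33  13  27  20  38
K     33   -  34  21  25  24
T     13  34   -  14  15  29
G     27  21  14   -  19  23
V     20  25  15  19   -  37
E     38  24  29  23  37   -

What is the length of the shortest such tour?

Shortest round trip = 119.

With 5 stops there are 5!/2 = 60 distinct round trips (a route and its reverse cost the same).
W - K - T - G - V - E - W: 33+34+14+19+37+38 = 175
W - K - T - G - E - V - W: 33+34+14+23+37+20 = 161
W - K - T - V - G - E - W: 33+34+15+19+23+38 = 162
W - K - T - V - E - G - W: 33+34+15+37+23+27 = 169
W - K - T - E - G - V - W: 33+34+29+23+19+20 = 158
W - K - T - E - V - G - W: 33+34+29+37+19+27 = 179
W - K - G - T - V - E - W: 33+21+14+15+37+38 = 158
W - K - G - T - E - V - W: 33+21+14+29+37+20 = 154
W - K - G - V - T - E - W: 33+21+19+15+29+38 = 155
W - K - G - V - E - T - W: 33+21+19+37+29+13 = 152
W - K - G - E - T - V - W: 33+21+23+29+15+20 = 141
W - K - G - E - V - T - W: 33+21+23+37+15+13 = 142
W - K - V - T - G - E - W: 33+25+15+14+23+38 = 148
W - K - V - T - E - G - W: 33+25+15+29+23+27 = 152
… (46 more)
W - T - G - E - K - V - W: 13+14+23+24+25+20 = 119  ← best
The minimum is 119.
One optimal route: W → T → G → E → K → V → W (or its reverse).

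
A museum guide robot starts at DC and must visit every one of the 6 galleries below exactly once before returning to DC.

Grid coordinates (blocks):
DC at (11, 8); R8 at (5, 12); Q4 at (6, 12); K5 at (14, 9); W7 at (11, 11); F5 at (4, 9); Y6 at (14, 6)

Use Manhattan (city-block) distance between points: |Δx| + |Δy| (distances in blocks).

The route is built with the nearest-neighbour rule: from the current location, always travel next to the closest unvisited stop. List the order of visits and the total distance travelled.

Total distance 38 blocks via the nearest-neighbour route DC → W7 → K5 → Y6 → F5 → R8 → Q4 → DC.

At DC the remaining stops are W7 3, K5 4, Y6 5, F5 8, Q4 9, R8 10; go to W7.
At W7 the remaining stops are K5 5, Q4 6, R8 7, Y6 8, F5 9; go to K5.
At K5 the remaining stops are Y6 3, F5 10, Q4 11, R8 12; go to Y6.
At Y6 the remaining stops are F5 13, Q4 14, R8 15; go to F5.
At F5 the remaining stops are R8 4, Q4 5; go to R8.
At R8 the remaining stops are Q4 1; go to Q4.
Return Q4→DC: 9.
Total = 3 + 5 + 3 + 13 + 4 + 1 + 9 = 38.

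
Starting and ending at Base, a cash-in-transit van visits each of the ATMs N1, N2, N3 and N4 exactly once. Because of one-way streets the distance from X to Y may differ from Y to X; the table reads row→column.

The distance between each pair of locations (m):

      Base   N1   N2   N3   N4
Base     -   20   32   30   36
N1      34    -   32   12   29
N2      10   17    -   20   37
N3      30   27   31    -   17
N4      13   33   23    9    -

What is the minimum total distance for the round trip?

Shortest round trip = 82 m.

Base → N1 → N2 → N3 → N4 → Base: 20+32+20+17+13 = 102
Base → N1 → N2 → N4 → N3 → Base: 20+32+37+9+30 = 128
Base → N1 → N3 → N2 → N4 → Base: 20+12+31+37+13 = 113
Base → N1 → N3 → N4 → N2 → Base: 20+12+17+23+10 = 82
Base → N1 → N4 → N2 → N3 → Base: 20+29+23+20+30 = 122
Base → N1 → N4 → N3 → N2 → Base: 20+29+9+31+10 = 99
Base → N2 → N1 → N3 → N4 → Base: 32+17+12+17+13 = 91
Base → N2 → N1 → N4 → N3 → Base: 32+17+29+9+30 = 117
Base → N2 → N3 → N1 → N4 → Base: 32+20+27+29+13 = 121
Base → N2 → N3 → N4 → N1 → Base: 32+20+17+33+34 = 136
Base → N2 → N4 → N1 → N3 → Base: 32+37+33+12+30 = 144
Base → N2 → N4 → N3 → N1 → Base: 32+37+9+27+34 = 139
Base → N3 → N1 → N2 → N4 → Base: 30+27+32+37+13 = 139
Base → N3 → N1 → N4 → N2 → Base: 30+27+29+23+10 = 119
… (10 more)
The minimum is 82.
One optimal route: Base → N1 → N3 → N4 → N2 → Base.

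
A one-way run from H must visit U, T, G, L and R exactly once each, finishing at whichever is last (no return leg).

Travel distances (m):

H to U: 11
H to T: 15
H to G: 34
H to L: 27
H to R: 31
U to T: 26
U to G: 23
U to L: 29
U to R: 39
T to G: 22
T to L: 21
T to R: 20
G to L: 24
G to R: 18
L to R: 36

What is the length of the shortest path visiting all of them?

Minimum one-way distance = 93 m.

There are 5! = 120 possible orderings.
H - U - T - G - L - R: 11+26+22+24+36 = 119
H - U - T - G - R - L: 11+26+22+18+36 = 113
H - U - T - L - G - R: 11+26+21+24+18 = 100
H - U - T - L - R - G: 11+26+21+36+18 = 112
H - U - T - R - G - L: 11+26+20+18+24 = 99
H - U - T - R - L - G: 11+26+20+36+24 = 117
H - U - G - T - L - R: 11+23+22+21+36 = 113
H - U - G - T - R - L: 11+23+22+20+36 = 112
H - U - G - L - T - R: 11+23+24+21+20 = 99
H - U - G - L - R - T: 11+23+24+36+20 = 114
H - U - G - R - T - L: 11+23+18+20+21 = 93
H - U - G - R - L - T: 11+23+18+36+21 = 109
H - U - L - T - G - R: 11+29+21+22+18 = 101
H - U - L - T - R - G: 11+29+21+20+18 = 99
… (106 more)
The minimum is 93.
One shortest path: H → U → G → R → T → L.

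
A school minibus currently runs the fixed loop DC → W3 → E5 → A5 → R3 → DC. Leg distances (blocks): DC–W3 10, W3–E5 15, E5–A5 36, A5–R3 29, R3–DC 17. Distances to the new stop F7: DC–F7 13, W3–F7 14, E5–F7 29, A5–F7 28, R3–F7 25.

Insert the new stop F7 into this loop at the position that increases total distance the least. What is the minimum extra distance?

Minimum extra distance: 17 blocks, inserting F7 between DC and W3.

Insertion cost between consecutive stops i–j is d(i,F7) + d(F7,j) − d(i,j):
  between DC and W3: 13 + 14 − 10 = 17
  between W3 and E5: 14 + 29 − 15 = 28
  between E5 and A5: 29 + 28 − 36 = 21
  between A5 and R3: 28 + 25 − 29 = 24
  between R3 and DC: 25 + 13 − 17 = 21
Cheapest insertion is between DC and W3, adding 17.
New total = 107 + 17 = 124.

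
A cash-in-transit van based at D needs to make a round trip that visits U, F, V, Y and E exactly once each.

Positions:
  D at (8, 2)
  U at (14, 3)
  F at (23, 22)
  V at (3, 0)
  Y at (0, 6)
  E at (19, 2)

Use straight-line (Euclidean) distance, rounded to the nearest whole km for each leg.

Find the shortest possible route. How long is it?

Minimum total distance: 71 km.

D → U → F → V → Y → E → D: 6+21+30+7+19+11 = 94
D → U → F → V → E → Y → D: 6+21+30+16+19+9 = 101
D → U → F → Y → V → E → D: 6+21+28+7+16+11 = 89
D → U → F → Y → E → V → D: 6+21+28+19+16+5 = 95
D → U → F → E → V → Y → D: 6+21+20+16+7+9 = 79
D → U → F → E → Y → V → D: 6+21+20+19+7+5 = 78
D → U → V → F → Y → E → D: 6+11+30+28+19+11 = 105
D → U → V → F → E → Y → D: 6+11+30+20+19+9 = 95
D → U → V → Y → F → E → D: 6+11+7+28+20+11 = 83
D → U → V → Y → E → F → D: 6+11+7+19+20+25 = 88
D → U → V → E → F → Y → D: 6+11+16+20+28+9 = 90
D → U → V → E → Y → F → D: 6+11+16+19+28+25 = 105
D → U → Y → F → V → E → D: 6+14+28+30+16+11 = 105
D → U → Y → F → E → V → D: 6+14+28+20+16+5 = 89
… (46 more)
D → U → E → F → Y → V → D: 6+5+20+28+7+5 = 71  ← best
The minimum is 71.
One optimal route: D → U → E → F → Y → V → D (or its reverse).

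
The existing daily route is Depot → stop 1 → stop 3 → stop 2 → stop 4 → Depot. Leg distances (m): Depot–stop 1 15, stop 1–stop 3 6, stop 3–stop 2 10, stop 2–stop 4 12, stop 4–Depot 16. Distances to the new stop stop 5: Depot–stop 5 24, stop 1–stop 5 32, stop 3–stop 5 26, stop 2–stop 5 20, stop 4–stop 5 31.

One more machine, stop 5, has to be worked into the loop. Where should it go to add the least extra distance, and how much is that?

Minimum extra distance: 36 m, inserting stop 5 between stop 3 and stop 2.

Insertion cost between consecutive stops i–j is d(i,stop 5) + d(stop 5,j) − d(i,j):
  between Depot and stop 1: 24 + 32 − 15 = 41
  between stop 1 and stop 3: 32 + 26 − 6 = 52
  between stop 3 and stop 2: 26 + 20 − 10 = 36
  between stop 2 and stop 4: 20 + 31 − 12 = 39
  between stop 4 and Depot: 31 + 24 − 16 = 39
Cheapest insertion is between stop 3 and stop 2, adding 36.
New total = 59 + 36 = 95.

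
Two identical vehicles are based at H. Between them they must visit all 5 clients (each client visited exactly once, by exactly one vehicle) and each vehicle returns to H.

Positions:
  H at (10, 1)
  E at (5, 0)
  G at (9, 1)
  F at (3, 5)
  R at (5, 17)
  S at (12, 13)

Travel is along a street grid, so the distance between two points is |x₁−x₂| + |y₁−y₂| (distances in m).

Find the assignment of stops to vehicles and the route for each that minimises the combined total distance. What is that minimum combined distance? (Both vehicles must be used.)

Minimum combined distance: 54 m.

Check every non-empty split of the stops between the two vehicles; for each half take its own optimal tour:
  {E} + {G, F, R, S}: 12 + 50 = 62
  {G} + {E, F, R, S}: 2 + 52 = 54
  {E, G} + {F, R, S}: 12 + 50 = 62
  {F} + {E, G, R, S}: 22 + 48 = 70
  {E, F} + {G, R, S}: 24 + 46 = 70
  {G, F} + {E, R, S}: 22 + 48 = 70
  … (15 splits in total)
Best: vehicle 1 H → G → H = 2; vehicle 2 H → E → F → R → S → H = 52; combined 54.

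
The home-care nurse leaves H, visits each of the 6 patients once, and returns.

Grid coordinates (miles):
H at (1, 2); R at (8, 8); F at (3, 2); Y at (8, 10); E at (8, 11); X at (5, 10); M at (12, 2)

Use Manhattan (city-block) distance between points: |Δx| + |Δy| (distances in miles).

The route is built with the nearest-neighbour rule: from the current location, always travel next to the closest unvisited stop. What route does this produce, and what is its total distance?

H → [F:2 / M:11 / X:12 / R:13 / Y:15 / E:16] → F (2)
F → [M:9 / X:10 / R:11 / Y:13 / E:14] → M (9)
M → [R:10 / Y:12 / E:13 / X:15] → R (10)
R → [Y:2 / E:3 / X:5] → Y (2)
Y → [E:1 / X:3] → E (1)
E → [X:4] → X (4)
Return X→H: 12.
Total = 2 + 9 + 10 + 2 + 1 + 4 + 12 = 40.

40 miles along H → F → M → R → Y → E → X → H.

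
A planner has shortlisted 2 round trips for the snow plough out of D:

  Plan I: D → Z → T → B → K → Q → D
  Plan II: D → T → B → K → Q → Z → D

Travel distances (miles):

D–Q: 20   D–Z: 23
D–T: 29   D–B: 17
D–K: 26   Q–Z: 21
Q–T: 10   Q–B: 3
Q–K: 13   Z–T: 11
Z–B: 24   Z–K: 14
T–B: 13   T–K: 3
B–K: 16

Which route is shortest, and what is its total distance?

Plan I: 23 + 11 + 13 + 16 + 13 + 20 = 96
Plan II: 29 + 13 + 16 + 13 + 21 + 23 = 115

Shortest is Plan I, total 96 miles.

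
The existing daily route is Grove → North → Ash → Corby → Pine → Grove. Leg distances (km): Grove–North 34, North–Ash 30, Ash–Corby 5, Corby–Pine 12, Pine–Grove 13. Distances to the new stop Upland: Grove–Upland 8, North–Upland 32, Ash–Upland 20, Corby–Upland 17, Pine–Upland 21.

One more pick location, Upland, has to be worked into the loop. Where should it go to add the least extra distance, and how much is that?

Insertion cost between consecutive stops i–j is d(i,Upland) + d(Upland,j) − d(i,j):
  between Grove and North: 8 + 32 − 34 = 6
  between North and Ash: 32 + 20 − 30 = 22
  between Ash and Corby: 20 + 17 − 5 = 32
  between Corby and Pine: 17 + 21 − 12 = 26
  between Pine and Grove: 21 + 8 − 13 = 16
Cheapest insertion is between Grove and North, adding 6.
New total = 94 + 6 = 100.

+6 km — insert Upland between Grove and North.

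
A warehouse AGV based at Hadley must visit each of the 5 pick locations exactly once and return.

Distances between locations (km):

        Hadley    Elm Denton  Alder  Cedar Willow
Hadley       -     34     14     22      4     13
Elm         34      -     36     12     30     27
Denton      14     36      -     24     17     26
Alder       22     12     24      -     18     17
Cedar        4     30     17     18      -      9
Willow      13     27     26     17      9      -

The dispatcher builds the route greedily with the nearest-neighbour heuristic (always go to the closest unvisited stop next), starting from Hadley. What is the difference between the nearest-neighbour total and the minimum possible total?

From Hadley: Cedar=4, Willow=13, Denton=14, Alder=22, Elm=34 → choose Cedar (4).
From Cedar: Willow=9, Denton=17, Alder=18, Elm=30 → choose Willow (9).
From Willow: Alder=17, Denton=26, Elm=27 → choose Alder (17).
From Alder: Elm=12, Denton=24 → choose Elm (12).
From Elm: Denton=36 → choose Denton (36).
NN route Hadley → Cedar → Willow → Alder → Elm → Denton → Hadley costs 92.
Optimal: Hadley → Denton → Alder → Elm → Willow → Cedar → Hadley costs 90 (by enumerating all 60 distinct tours).
Excess = 92 − 90 = 2.

Excess over optimum: 2 km.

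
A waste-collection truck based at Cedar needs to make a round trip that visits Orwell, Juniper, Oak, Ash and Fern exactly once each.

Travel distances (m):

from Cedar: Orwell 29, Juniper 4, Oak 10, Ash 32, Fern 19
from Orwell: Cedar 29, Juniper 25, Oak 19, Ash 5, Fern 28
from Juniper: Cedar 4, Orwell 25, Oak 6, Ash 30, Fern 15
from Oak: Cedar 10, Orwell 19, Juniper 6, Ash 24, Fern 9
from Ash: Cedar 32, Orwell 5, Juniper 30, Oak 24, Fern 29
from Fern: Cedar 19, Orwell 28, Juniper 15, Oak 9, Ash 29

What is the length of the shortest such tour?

82 m — the shortest possible round trip.

There are 60 distinct closed tours to check (reversals are equivalent).
Cedar-Orwell-Juniper-Oak-Ash-Fern-Cedar: 29+25+6+24+29+19 = 132
Cedar-Orwell-Juniper-Oak-Fern-Ash-Cedar: 29+25+6+9+29+32 = 130
Cedar-Orwell-Juniper-Ash-Oak-Fern-Cedar: 29+25+30+24+9+19 = 136
Cedar-Orwell-Juniper-Ash-Fern-Oak-Cedar: 29+25+30+29+9+10 = 132
Cedar-Orwell-Juniper-Fern-Oak-Ash-Cedar: 29+25+15+9+24+32 = 134
Cedar-Orwell-Juniper-Fern-Ash-Oak-Cedar: 29+25+15+29+24+10 = 132
Cedar-Orwell-Oak-Juniper-Ash-Fern-Cedar: 29+19+6+30+29+19 = 132
Cedar-Orwell-Oak-Juniper-Fern-Ash-Cedar: 29+19+6+15+29+32 = 130
Cedar-Orwell-Oak-Ash-Juniper-Fern-Cedar: 29+19+24+30+15+19 = 136
Cedar-Orwell-Oak-Ash-Fern-Juniper-Cedar: 29+19+24+29+15+4 = 120
Cedar-Orwell-Oak-Fern-Juniper-Ash-Cedar: 29+19+9+15+30+32 = 134
Cedar-Orwell-Oak-Fern-Ash-Juniper-Cedar: 29+19+9+29+30+4 = 120
Cedar-Orwell-Ash-Juniper-Oak-Fern-Cedar: 29+5+30+6+9+19 = 98
Cedar-Orwell-Ash-Juniper-Fern-Oak-Cedar: 29+5+30+15+9+10 = 98
… (46 more)
Cedar-Orwell-Ash-Fern-Oak-Juniper-Cedar: 29+5+29+9+6+4 = 82  ← best
The minimum is 82.
One optimal route: Cedar → Orwell → Ash → Fern → Oak → Juniper → Cedar (or its reverse).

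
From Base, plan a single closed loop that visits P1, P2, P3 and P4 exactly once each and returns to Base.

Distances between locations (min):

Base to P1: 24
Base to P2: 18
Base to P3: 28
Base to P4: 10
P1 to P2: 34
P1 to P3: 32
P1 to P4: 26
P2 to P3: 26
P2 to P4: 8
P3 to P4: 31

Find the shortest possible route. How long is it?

Shortest round trip = 100 min.

There are 12 distinct closed tours to check (reversals are equivalent).
Base-P1-P2-P3-P4-Base: 24+34+26+31+10 = 125
Base-P1-P2-P4-P3-Base: 24+34+8+31+28 = 125
Base-P1-P3-P2-P4-Base: 24+32+26+8+10 = 100
Base-P1-P3-P4-P2-Base: 24+32+31+8+18 = 113
Base-P1-P4-P2-P3-Base: 24+26+8+26+28 = 112
Base-P1-P4-P3-P2-Base: 24+26+31+26+18 = 125
Base-P2-P1-P3-P4-Base: 18+34+32+31+10 = 125
Base-P2-P1-P4-P3-Base: 18+34+26+31+28 = 137
Base-P2-P3-P1-P4-Base: 18+26+32+26+10 = 112
Base-P2-P4-P1-P3-Base: 18+8+26+32+28 = 112
Base-P3-P1-P2-P4-Base: 28+32+34+8+10 = 112
Base-P3-P2-P1-P4-Base: 28+26+34+26+10 = 124
The minimum is 100.
One optimal route: Base → P1 → P3 → P2 → P4 → Base (or its reverse).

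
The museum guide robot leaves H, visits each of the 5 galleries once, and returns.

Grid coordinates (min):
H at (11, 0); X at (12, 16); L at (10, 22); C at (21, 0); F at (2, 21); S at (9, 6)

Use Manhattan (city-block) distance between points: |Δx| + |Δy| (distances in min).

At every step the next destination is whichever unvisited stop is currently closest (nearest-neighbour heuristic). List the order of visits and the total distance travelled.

Nearest-neighbour total = 88 min; route H → S → X → L → F → C → H.

From H: distances to unvisited — S=8, C=10, X=17, L=23, F=30. Nearest is S (8).
From S: distances to unvisited — X=13, L=17, C=18, F=22. Nearest is X (13).
From X: distances to unvisited — L=8, F=15, C=25. Nearest is L (8).
From L: distances to unvisited — F=9, C=33. Nearest is F (9).
From F: distances to unvisited — C=40. Nearest is C (40).
Return C→H: 10.
Total = 8 + 13 + 8 + 9 + 40 + 10 = 88.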